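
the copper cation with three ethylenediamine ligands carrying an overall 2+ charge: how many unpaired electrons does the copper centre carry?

1 unpaired electron

Ethylenediamine is neutral; balancing the +2 overall charge requires Cu(II).
Copper is a group-11 element; Cu(II) is therefore d⁹.
Counting donor atoms: 3×ethylenediamine (bidentate) → 6 donors. Coordination number = 6.
In an octahedral field the d⁹ configuration is t₂g⁶e_g³ (only one arrangement possible), giving 1 unpaired electron.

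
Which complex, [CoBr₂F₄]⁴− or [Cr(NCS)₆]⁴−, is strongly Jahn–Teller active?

[CoBr₂F₄]⁴−: Summing ligand charges against the −4 overall charge gives an oxidation state of +2 for cobalt. Co sits in group 9, so the d-electron count is 9 − 2 = 7. Bromide and fluoride are weak-field ligands for a first-row metal, so the complex is high-spin. The d⁷ configuration leaves the e_g set evenly filled (or empty) — no strong Jahn–Teller driving force.
[Cr(NCS)₆]⁴−: Each isothiocyanate is −1; balancing the −4 overall charge requires Cr(II). Group 6 minus oxidation state 2 gives a d⁴ configuration. Isothiocyanate is a weak-field ligand for a first-row metal, so the complex is high-spin. The t₂g³e_g¹ (high-spin) configuration has an unevenly filled e_g set; the Jahn–Teller theorem predicts a tetragonal distortion (typically axial elongation) to lift the degeneracy.

[Cr(NCS)₆]⁴−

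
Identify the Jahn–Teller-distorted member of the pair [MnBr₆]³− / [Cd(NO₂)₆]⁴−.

[MnBr₆]³−: Summing ligand charges against the −3 overall charge gives an oxidation state of +3 for manganese. Group 7 minus oxidation state 3 gives a d⁴ configuration. Bromide is a weak-field ligand for a first-row metal, so the complex is high-spin. The t₂g³e_g¹ (high-spin) configuration has an unevenly filled e_g set; the Jahn–Teller theorem predicts a tetragonal distortion (typically axial elongation) to lift the degeneracy.
[Cd(NO₂)₆]⁴−: Summing ligand charges against the −4 overall charge gives an oxidation state of +2 for cadmium. Cadmium is a group-12 element; Cd(II) is therefore d¹⁰. The d¹⁰ configuration leaves the e_g set evenly filled (or empty) — no strong Jahn–Teller driving force.

[MnBr₆]³−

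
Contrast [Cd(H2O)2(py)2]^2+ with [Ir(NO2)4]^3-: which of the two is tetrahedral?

[Cd(H2O)2(py)2]^2+

For [Cd(H2O)2(py)2]^2+: Water is neutral; pyridine is neutral; balancing the +2 overall charge requires Cd(II). Group 12 minus oxidation state 2 gives a d¹⁰ configuration. A d¹⁰ ion has no crystal-field stabilisation preference between square planar and tetrahedral, so four ligands adopt the sterically favoured tetrahedral geometry. → tetrahedral.
For [Ir(NO2)4]^3-: Each nitro (N-bound nitrite) is −1; balancing the −3 overall charge requires Ir(I). Iridium is a group-9 element; Ir(I) is therefore d⁸. A 5d d⁸ ion has a large crystal-field splitting; square planar leaves the high-energy d_{x²−y²} orbital empty and maximises CFSE. → square planar.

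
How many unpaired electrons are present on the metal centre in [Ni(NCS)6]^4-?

Ligand charges: each isothiocyanate is −1. With an overall charge of −4 the nickel centre must be in the +2 oxidation state.
Nickel is a group-10 element; Ni(II) is therefore d⁸.
In an octahedral field the d⁸ configuration is t₂g⁶e_g² (only one arrangement possible), giving 2 unpaired electrons.

2 unpaired electrons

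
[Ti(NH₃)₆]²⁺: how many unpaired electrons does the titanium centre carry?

Ligand charges: ammonia is neutral. With an overall charge of +2 the titanium centre must be in the +2 oxidation state.
Group 4 minus oxidation state 2 gives a d² configuration.
In an octahedral field the d² configuration is t₂g²e_g⁰ (only one arrangement possible), giving 2 unpaired electrons.

2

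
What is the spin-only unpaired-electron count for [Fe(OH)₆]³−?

Ligand charges: each hydroxide is −1. With an overall charge of −3 the iron centre must be in the +3 oxidation state.
Group 8 minus oxidation state 3 gives a d⁵ configuration.
The spin state decides the count: Hydroxide is a weak-field ligand for a first-row metal, so the complex is high-spin.
An octahedral high-spin d⁵ ion is t₂g³e_g², giving 5 unpaired electrons.

5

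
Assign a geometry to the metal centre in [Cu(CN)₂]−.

Summing ligand charges against the −1 overall charge gives an oxidation state of +1 for copper.
Group 11 minus oxidation state 1 gives a d¹⁰ configuration.
With 2 monodentate ligands the coordination number is 2.
A d¹⁰ ion with only two ligands adopts a linear arrangement (sp hybridisation; no CFSE preference).

linear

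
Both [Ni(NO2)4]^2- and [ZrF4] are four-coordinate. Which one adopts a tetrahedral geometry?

For [Ni(NO2)4]^2-: Each nitro (N-bound nitrite) is −1; balancing the −2 overall charge requires Ni(II). Ni sits in group 10, so the d-electron count is 10 − 2 = 8. Nitro (N-bound nitrite) is a strong-field ligand (high in the spectrochemical series). A 3d d⁸ ion with strong-field ligands gains enough CFSE to favour square planar over tetrahedral. → square planar.
For [ZrF4]: Ligand charges: each fluoride is −1. With an overall charge of 0 the zirconium centre must be in the +4 oxidation state. Zirconium is a group-4 element; Zr(IV) is therefore d⁰. A d⁰ ion has no crystal-field stabilisation preference between square planar and tetrahedral, so four ligands adopt the sterically favoured tetrahedral geometry. → tetrahedral.

[ZrF4]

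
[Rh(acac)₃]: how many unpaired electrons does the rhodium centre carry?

0 unpaired electrons

Ligand charges: each acetylacetonate is −1. With an overall charge of 0 the rhodium centre must be in the +3 oxidation state.
Group 9 minus oxidation state 3 gives a d⁶ configuration.
Counting donor atoms: 3×acetylacetonate (bidentate) → 6 donors. Coordination number = 6.
The spin state decides the count: a 4d ion has a large Δₒ and is invariably low-spin.
An octahedral low-spin d⁶ ion is t₂g⁶e_g⁰, giving 0 unpaired electrons.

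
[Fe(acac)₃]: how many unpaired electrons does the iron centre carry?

Each acetylacetonate is −1; balancing the 0 overall charge requires Fe(III).
Iron is a group-8 element; Fe(III) is therefore d⁵.
Counting donor atoms: 3×acetylacetonate (bidentate) → 6 donors. Coordination number = 6.
The spin state decides the count: Acetylacetonate is a weak-field ligand for a first-row metal, so the complex is high-spin.
An octahedral high-spin d⁵ ion is t₂g³e_g², giving 5 unpaired electrons.

5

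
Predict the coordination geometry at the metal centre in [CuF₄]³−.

Ligand charges: each fluoride is −1. With an overall charge of −3 the copper centre must be in the +1 oxidation state.
Cu sits in group 11, so the d-electron count is 11 − 1 = 10.
With 4 monodentate ligands the coordination number is 4.
A d¹⁰ ion has no crystal-field stabilisation preference between square planar and tetrahedral, so four ligands adopt the sterically favoured tetrahedral geometry.

tetrahedral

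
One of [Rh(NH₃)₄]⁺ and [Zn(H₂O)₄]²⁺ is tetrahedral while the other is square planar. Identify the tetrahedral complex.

For [Rh(NH₃)₄]⁺: Summing ligand charges against the +1 overall charge gives an oxidation state of +1 for rhodium. Group 9 minus oxidation state 1 gives a d⁸ configuration. A 4d d⁸ ion has a large crystal-field splitting; square planar leaves the high-energy d_{x²−y²} orbital empty and maximises CFSE. → square planar.
For [Zn(H₂O)₄]²⁺: Summing ligand charges against the +2 overall charge gives an oxidation state of +2 for zinc. Group 12 minus oxidation state 2 gives a d¹⁰ configuration. A d¹⁰ ion has no crystal-field stabilisation preference between square planar and tetrahedral, so four ligands adopt the sterically favoured tetrahedral geometry. → tetrahedral.

[Zn(H₂O)₄]²⁺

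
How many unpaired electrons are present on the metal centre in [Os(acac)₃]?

Ligand charges: each acetylacetonate is −1. With an overall charge of 0 the osmium centre must be in the +3 oxidation state.
Os sits in group 8, so the d-electron count is 8 − 3 = 5.
Counting donor atoms: 3×acetylacetonate (bidentate) → 6 donors. Coordination number = 6.
The spin state decides the count: a 5d ion has a large Δₒ and is invariably low-spin.
An octahedral low-spin d⁵ ion is t₂g⁵e_g⁰, giving 1 unpaired electron.

1 unpaired electron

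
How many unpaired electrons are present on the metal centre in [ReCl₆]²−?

3

Each chloride is −1; balancing the −2 overall charge requires Re(IV).
Re sits in group 7, so the d-electron count is 7 − 4 = 3.
In an octahedral field the d³ configuration is t₂g³e_g⁰ (only one arrangement possible), giving 3 unpaired electrons.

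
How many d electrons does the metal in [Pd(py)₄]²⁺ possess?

Ligand charges: pyridine is neutral. With an overall charge of +2 the palladium centre must be in the +2 oxidation state.
Group 10 minus oxidation state 2 gives a d⁸ configuration.

d⁸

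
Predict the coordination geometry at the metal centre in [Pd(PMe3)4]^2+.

Summing ligand charges against the +2 overall charge gives an oxidation state of +2 for palladium.
Pd sits in group 10, so the d-electron count is 10 − 2 = 8.
Coordination number: 4.
A 4d d⁸ ion has a large crystal-field splitting; square planar leaves the high-energy d_{x²−y²} orbital empty and maximises CFSE.

square planar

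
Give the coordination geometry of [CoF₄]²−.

tetrahedral

Summing ligand charges against the −2 overall charge gives an oxidation state of +2 for cobalt.
Group 9 minus oxidation state 2 gives a d⁷ configuration.
With 4 monodentate ligands the coordination number is 4.
Fluoride is a weak-field ligand.
For a high-spin 3d d⁷ ion with weak-field ligands the small Δₜ gives little square-planar CFSE advantage, so four ligands adopt the sterically favoured tetrahedral geometry.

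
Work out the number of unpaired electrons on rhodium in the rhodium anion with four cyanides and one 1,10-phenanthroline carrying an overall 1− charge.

0 unpaired electrons

Ligand charges: each cyanide is −1; 1,10-phenanthroline is neutral. With an overall charge of −1 the rhodium centre must be in the +3 oxidation state.
Group 9 minus oxidation state 3 gives a d⁶ configuration.
Counting donor atoms: 4×cyanide (monodentate) → 4 donors; 1×1,10-phenanthroline (bidentate) → 2 donors. Coordination number = 6.
The spin state decides the count: a 4d ion has a large Δₒ and is invariably low-spin.
An octahedral low-spin d⁶ ion is t₂g⁶e_g⁰, giving 0 unpaired electrons.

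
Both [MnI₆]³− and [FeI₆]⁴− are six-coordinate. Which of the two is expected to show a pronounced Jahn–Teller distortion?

[MnI₆]³−: Summing ligand charges against the −3 overall charge gives an oxidation state of +3 for manganese. Group 7 minus oxidation state 3 gives a d⁴ configuration. Iodide is a weak-field ligand for a first-row metal, so the complex is high-spin. The t₂g³e_g¹ (high-spin) configuration has an unevenly filled e_g set; the Jahn–Teller theorem predicts a tetragonal distortion (typically axial elongation) to lift the degeneracy.
[FeI₆]⁴−: Ligand charges: each iodide is −1. With an overall charge of −4 the iron centre must be in the +2 oxidation state. Group 8 minus oxidation state 2 gives a d⁶ configuration. Iodide is a weak-field ligand for a first-row metal, so the complex is high-spin. The d⁶ configuration leaves the e_g set evenly filled (or empty) — no strong Jahn–Teller driving force.

[MnI₆]³−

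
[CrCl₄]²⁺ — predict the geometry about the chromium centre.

tetrahedral

Each chloride is −1; balancing the +2 overall charge requires Cr(VI).
Chromium is a group-6 element; Cr(VI) is therefore d⁰.
Coordination number: 4.
A d⁰ ion has no crystal-field stabilisation preference between square planar and tetrahedral, so four ligands adopt the sterically favoured tetrahedral geometry.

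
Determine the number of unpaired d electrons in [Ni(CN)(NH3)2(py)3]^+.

2

Ligand charges: each cyanide is −1; ammonia is neutral; pyridine is neutral. With an overall charge of +1 the nickel centre must be in the +2 oxidation state.
Nickel is a group-10 element; Ni(II) is therefore d⁸.
In an octahedral field the d⁸ configuration is t₂g⁶e_g² (only one arrangement possible), giving 2 unpaired electrons.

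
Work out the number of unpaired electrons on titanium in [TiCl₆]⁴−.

Ligand charges: each chloride is −1. With an overall charge of −4 the titanium centre must be in the +2 oxidation state.
Titanium is a group-4 element; Ti(II) is therefore d².
In an octahedral field the d² configuration is t₂g²e_g⁰ (only one arrangement possible), giving 2 unpaired electrons.

2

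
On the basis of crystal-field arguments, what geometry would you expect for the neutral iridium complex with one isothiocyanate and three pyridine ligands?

square planar

Each isothiocyanate is −1; pyridine is neutral; balancing the 0 overall charge requires Ir(I).
Group 9 minus oxidation state 1 gives a d⁸ configuration.
Coordination number: 4.
A 5d d⁸ ion has a large crystal-field splitting; square planar leaves the high-energy d_{x²−y²} orbital empty and maximises CFSE.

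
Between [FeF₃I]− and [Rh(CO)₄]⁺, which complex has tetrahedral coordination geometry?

[FeF₃I]−

For [FeF₃I]−: Summing ligand charges against the −1 overall charge gives an oxidation state of +3 for iron. Group 8 minus oxidation state 3 gives a d⁵ configuration. A high-spin d⁵ ion has zero CFSE in either geometry, so four ligands adopt the sterically favoured tetrahedral geometry. → tetrahedral.
For [Rh(CO)₄]⁺: Ligand charges: carbonyl is neutral. With an overall charge of +1 the rhodium centre must be in the +1 oxidation state. Rhodium is a group-9 element; Rh(I) is therefore d⁸. A 4d d⁸ ion has a large crystal-field splitting; square planar leaves the high-energy d_{x²−y²} orbital empty and maximises CFSE. → square planar.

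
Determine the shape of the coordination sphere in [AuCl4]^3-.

tetrahedral

Each chloride is −1; balancing the −3 overall charge requires Au(I).
Group 11 minus oxidation state 1 gives a d¹⁰ configuration.
Coordination number: 4.
A d¹⁰ ion has no crystal-field stabilisation preference between square planar and tetrahedral, so four ligands adopt the sterically favoured tetrahedral geometry.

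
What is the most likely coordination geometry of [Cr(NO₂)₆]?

octahedral

Summing ligand charges against the 0 overall charge gives an oxidation state of +6 for chromium.
Chromium is a group-6 element; Cr(VI) is therefore d⁰.
Coordination number: 6.
Six donors around a single metal centre give an octahedral coordination sphere.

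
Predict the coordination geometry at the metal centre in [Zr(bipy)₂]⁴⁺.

tetrahedral

2,2′-bipyridine is neutral; balancing the +4 overall charge requires Zr(IV).
Group 4 minus oxidation state 4 gives a d⁰ configuration.
Counting donor atoms: 2×2,2′-bipyridine (bidentate) → 4 donors. Coordination number = 4.
A d⁰ ion has no crystal-field stabilisation preference between square planar and tetrahedral, so four ligands adopt the sterically favoured tetrahedral geometry.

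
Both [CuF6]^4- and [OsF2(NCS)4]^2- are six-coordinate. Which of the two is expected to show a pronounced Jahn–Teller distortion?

[CuF6]^4-

[CuF6]^4-: Summing ligand charges against the −4 overall charge gives an oxidation state of +2 for copper. Group 11 minus oxidation state 2 gives a d⁹ configuration. The t₂g⁶e_g³ configuration has an unevenly filled e_g set; the Jahn–Teller theorem predicts a tetragonal distortion (typically axial elongation) to lift the degeneracy.
[OsF2(NCS)4]^2-: Summing ligand charges against the −2 overall charge gives an oxidation state of +4 for osmium. Osmium is a group-8 element; Os(IV) is therefore d⁴. A 5d ion has a large Δₒ and is invariably low-spin. The d⁴ configuration leaves the e_g set evenly filled (or empty) — no strong Jahn–Teller driving force.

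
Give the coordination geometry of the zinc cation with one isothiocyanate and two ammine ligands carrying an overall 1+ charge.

trigonal planar

Summing ligand charges against the +1 overall charge gives an oxidation state of +2 for zinc.
Group 12 minus oxidation state 2 gives a d¹⁰ configuration.
Coordination number: 3.
Three ligands around a d¹⁰ centre minimise repulsion in a trigonal-planar arrangement.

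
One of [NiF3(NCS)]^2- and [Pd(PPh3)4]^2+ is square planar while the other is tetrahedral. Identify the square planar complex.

[Pd(PPh3)4]^2+

For [NiF3(NCS)]^2-: Summing ligand charges against the −2 overall charge gives an oxidation state of +2 for nickel. Ni sits in group 10, so the d-electron count is 10 − 2 = 8. Fluoride and isothiocyanate are weak-field ligands. With weak-field ligands the CFSE gain from square planar is small, so a 3d d⁸ ion takes the sterically preferred tetrahedral geometry. → tetrahedral.
For [Pd(PPh3)4]^2+: Summing ligand charges against the +2 overall charge gives an oxidation state of +2 for palladium. Palladium is a group-10 element; Pd(II) is therefore d⁸. A 4d d⁸ ion has a large crystal-field splitting; square planar leaves the high-energy d_{x²−y²} orbital empty and maximises CFSE. → square planar.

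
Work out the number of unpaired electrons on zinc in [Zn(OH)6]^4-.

Ligand charges: each hydroxide is −1. With an overall charge of −4 the zinc centre must be in the +2 oxidation state.
Group 12 minus oxidation state 2 gives a d¹⁰ configuration.
In an octahedral field the d¹⁰ configuration is t₂g⁶e_g⁴, giving 0 unpaired electrons.

0 unpaired electrons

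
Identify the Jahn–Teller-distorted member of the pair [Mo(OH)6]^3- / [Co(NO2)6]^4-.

[Co(NO2)6]^4-

[Mo(OH)6]^3-: Ligand charges: each hydroxide is −1. With an overall charge of −3 the molybdenum centre must be in the +3 oxidation state. Molybdenum is a group-6 element; Mo(III) is therefore d³. The d³ configuration leaves the e_g set evenly filled (or empty) — no strong Jahn–Teller driving force.
[Co(NO2)6]^4-: Summing ligand charges against the −4 overall charge gives an oxidation state of +2 for cobalt. Group 9 minus oxidation state 2 gives a d⁷ configuration. Nitro (N-bound nitrite) is a strong-field ligand (high in the spectrochemical series) for a first-row metal, so the complex is low-spin. The t₂g⁶e_g¹ (low-spin) configuration has an unevenly filled e_g set; the Jahn–Teller theorem predicts a tetragonal distortion (typically axial elongation) to lift the degeneracy.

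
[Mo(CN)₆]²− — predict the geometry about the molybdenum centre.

octahedral

Ligand charges: each cyanide is −1. With an overall charge of −2 the molybdenum centre must be in the +4 oxidation state.
Mo sits in group 6, so the d-electron count is 6 − 4 = 2.
Coordination number: 6.
Six donors around a single metal centre give an octahedral coordination sphere.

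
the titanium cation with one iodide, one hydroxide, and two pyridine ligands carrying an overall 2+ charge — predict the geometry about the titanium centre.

tetrahedral

Each iodide is −1; each hydroxide is −1; pyridine is neutral; balancing the +2 overall charge requires Ti(IV).
Ti sits in group 4, so the d-electron count is 4 − 4 = 0.
Coordination number: 4.
A d⁰ ion has no crystal-field stabilisation preference between square planar and tetrahedral, so four ligands adopt the sterically favoured tetrahedral geometry.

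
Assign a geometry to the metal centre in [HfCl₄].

tetrahedral

Ligand charges: each chloride is −1. With an overall charge of 0 the hafnium centre must be in the +4 oxidation state.
Hf sits in group 4, so the d-electron count is 4 − 4 = 0.
Coordination number: 4.
A d⁰ ion has no crystal-field stabilisation preference between square planar and tetrahedral, so four ligands adopt the sterically favoured tetrahedral geometry.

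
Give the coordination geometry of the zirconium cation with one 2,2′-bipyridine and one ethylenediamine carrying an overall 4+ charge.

Ligand charges: 2,2′-bipyridine is neutral; ethylenediamine is neutral. With an overall charge of +4 the zirconium centre must be in the +4 oxidation state.
Group 4 minus oxidation state 4 gives a d⁰ configuration.
Counting donor atoms: 1×2,2′-bipyridine (bidentate) → 2 donors; 1×ethylenediamine (bidentate) → 2 donors. Coordination number = 4.
A d⁰ ion has no crystal-field stabilisation preference between square planar and tetrahedral, so four ligands adopt the sterically favoured tetrahedral geometry.

tetrahedral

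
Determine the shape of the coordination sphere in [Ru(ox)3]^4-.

Each oxalate is −2; balancing the −4 overall charge requires Ru(II).
Ruthenium is a group-8 element; Ru(II) is therefore d⁶.
Counting donor atoms: 3×oxalate (bidentate) → 6 donors. Coordination number = 6.
Six donors around a single metal centre give an octahedral coordination sphere.

octahedral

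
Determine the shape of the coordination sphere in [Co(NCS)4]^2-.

tetrahedral

Each isothiocyanate is −1; balancing the −2 overall charge requires Co(II).
Group 9 minus oxidation state 2 gives a d⁷ configuration.
Coordination number: 4.
Isothiocyanate is a weak-field ligand.
For a high-spin 3d d⁷ ion with weak-field ligands the small Δₜ gives little square-planar CFSE advantage, so four ligands adopt the sterically favoured tetrahedral geometry.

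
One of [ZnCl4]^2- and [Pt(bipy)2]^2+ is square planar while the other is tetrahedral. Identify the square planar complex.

[Pt(bipy)2]^2+

For [ZnCl4]^2-: Ligand charges: each chloride is −1. With an overall charge of −2 the zinc centre must be in the +2 oxidation state. Group 12 minus oxidation state 2 gives a d¹⁰ configuration. A d¹⁰ ion has no crystal-field stabilisation preference between square planar and tetrahedral, so four ligands adopt the sterically favoured tetrahedral geometry. → tetrahedral.
For [Pt(bipy)2]^2+: Summing ligand charges against the +2 overall charge gives an oxidation state of +2 for platinum. Group 10 minus oxidation state 2 gives a d⁸ configuration. A 5d d⁸ ion has a large crystal-field splitting; square planar leaves the high-energy d_{x²−y²} orbital empty and maximises CFSE. → square planar.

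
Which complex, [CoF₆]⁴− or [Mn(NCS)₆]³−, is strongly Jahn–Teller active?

[Mn(NCS)₆]³−

[CoF₆]⁴−: Ligand charges: each fluoride is −1. With an overall charge of −4 the cobalt centre must be in the +2 oxidation state. Co sits in group 9, so the d-electron count is 9 − 2 = 7. Fluoride is a weak-field ligand for a first-row metal, so the complex is high-spin. The d⁷ configuration leaves the e_g set evenly filled (or empty) — no strong Jahn–Teller driving force.
[Mn(NCS)₆]³−: Summing ligand charges against the −3 overall charge gives an oxidation state of +3 for manganese. Manganese is a group-7 element; Mn(III) is therefore d⁴. Isothiocyanate is a weak-field ligand for a first-row metal, so the complex is high-spin. The t₂g³e_g¹ (high-spin) configuration has an unevenly filled e_g set; the Jahn–Teller theorem predicts a tetragonal distortion (typically axial elongation) to lift the degeneracy.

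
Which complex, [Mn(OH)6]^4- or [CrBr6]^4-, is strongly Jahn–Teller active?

[Mn(OH)6]^4-: Summing ligand charges against the −4 overall charge gives an oxidation state of +2 for manganese. Manganese is a group-7 element; Mn(II) is therefore d⁵. Hydroxide is a weak-field ligand for a first-row metal, so the complex is high-spin. The d⁵ configuration leaves the e_g set evenly filled (or empty) — no strong Jahn–Teller driving force.
[CrBr6]^4-: Summing ligand charges against the −4 overall charge gives an oxidation state of +2 for chromium. Chromium is a group-6 element; Cr(II) is therefore d⁴. Bromide is a weak-field ligand for a first-row metal, so the complex is high-spin. The t₂g³e_g¹ (high-spin) configuration has an unevenly filled e_g set; the Jahn–Teller theorem predicts a tetragonal distortion (typically axial elongation) to lift the degeneracy.

[CrBr6]^4-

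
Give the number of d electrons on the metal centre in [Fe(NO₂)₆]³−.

d⁵

Ligand charges: each nitro (N-bound nitrite) is −1. With an overall charge of −3 the iron centre must be in the +3 oxidation state.
Iron is a group-8 element; Fe(III) is therefore d⁵.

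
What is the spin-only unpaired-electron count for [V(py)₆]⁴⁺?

Pyridine is neutral; balancing the +4 overall charge requires V(IV).
Vanadium is a group-5 element; V(IV) is therefore d¹.
In an octahedral field the d¹ configuration is t₂g¹e_g⁰ (only one arrangement possible), giving 1 unpaired electron.

1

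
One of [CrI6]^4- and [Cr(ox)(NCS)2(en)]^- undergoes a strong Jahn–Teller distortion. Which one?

[CrI6]^4-

[CrI6]^4-: Ligand charges: each iodide is −1. With an overall charge of −4 the chromium centre must be in the +2 oxidation state. Group 6 minus oxidation state 2 gives a d⁴ configuration. Iodide is a weak-field ligand for a first-row metal, so the complex is high-spin. The t₂g³e_g¹ (high-spin) configuration has an unevenly filled e_g set; the Jahn–Teller theorem predicts a tetragonal distortion (typically axial elongation) to lift the degeneracy.
[Cr(ox)(NCS)2(en)]^-: Each oxalate is −2; each isothiocyanate is −1; ethylenediamine is neutral; balancing the −1 overall charge requires Cr(III). Cr sits in group 6, so the d-electron count is 6 − 3 = 3. The d³ configuration leaves the e_g set evenly filled (or empty) — no strong Jahn–Teller driving force.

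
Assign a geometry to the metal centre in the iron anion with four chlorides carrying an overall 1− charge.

tetrahedral

Summing ligand charges against the −1 overall charge gives an oxidation state of +3 for iron.
Fe sits in group 8, so the d-electron count is 8 − 3 = 5.
With 4 monodentate ligands the coordination number is 4.
Chloride is a weak-field ligand.
A high-spin d⁵ ion has zero CFSE in either geometry, so four ligands adopt the sterically favoured tetrahedral geometry.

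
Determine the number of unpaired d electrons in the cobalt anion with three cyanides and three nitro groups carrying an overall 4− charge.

Ligand charges: each cyanide is −1; each nitro (N-bound nitrite) is −1. With an overall charge of −4 the cobalt centre must be in the +2 oxidation state.
Cobalt is a group-9 element; Co(II) is therefore d⁷.
The spin state decides the count: Cyanide and nitro (N-bound nitrite) are strong-field ligands (high in the spectrochemical series) for a first-row metal, so the complex is low-spin.
An octahedral low-spin d⁷ ion is t₂g⁶e_g¹, giving 1 unpaired electron.

1 unpaired electron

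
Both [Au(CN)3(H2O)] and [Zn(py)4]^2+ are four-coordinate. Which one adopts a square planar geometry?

For [Au(CN)3(H2O)]: Summing ligand charges against the 0 overall charge gives an oxidation state of +3 for gold. Au sits in group 11, so the d-electron count is 11 − 3 = 8. A 5d d⁸ ion has a large crystal-field splitting; square planar leaves the high-energy d_{x²−y²} orbital empty and maximises CFSE. → square planar.
For [Zn(py)4]^2+: Summing ligand charges against the +2 overall charge gives an oxidation state of +2 for zinc. Zinc is a group-12 element; Zn(II) is therefore d¹⁰. A d¹⁰ ion has no crystal-field stabilisation preference between square planar and tetrahedral, so four ligands adopt the sterically favoured tetrahedral geometry. → tetrahedral.

[Au(CN)3(H2O)]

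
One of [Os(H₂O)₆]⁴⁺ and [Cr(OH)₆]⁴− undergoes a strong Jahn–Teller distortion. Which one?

[Os(H₂O)₆]⁴⁺: Ligand charges: water is neutral. With an overall charge of +4 the osmium centre must be in the +4 oxidation state. Osmium is a group-8 element; Os(IV) is therefore d⁴. A 5d ion has a large Δₒ and is invariably low-spin. The d⁴ configuration leaves the e_g set evenly filled (or empty) — no strong Jahn–Teller driving force.
[Cr(OH)₆]⁴−: Summing ligand charges against the −4 overall charge gives an oxidation state of +2 for chromium. Cr sits in group 6, so the d-electron count is 6 − 2 = 4. Hydroxide is a weak-field ligand for a first-row metal, so the complex is high-spin. The t₂g³e_g¹ (high-spin) configuration has an unevenly filled e_g set; the Jahn–Teller theorem predicts a tetragonal distortion (typically axial elongation) to lift the degeneracy.

[Cr(OH)₆]⁴−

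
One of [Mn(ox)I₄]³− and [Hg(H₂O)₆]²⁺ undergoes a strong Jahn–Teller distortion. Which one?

[Mn(ox)I₄]³−

[Mn(ox)I₄]³−: Ligand charges: each oxalate is −2; each iodide is −1. With an overall charge of −3 the manganese centre must be in the +3 oxidation state. Mn sits in group 7, so the d-electron count is 7 − 3 = 4. Iodide and oxalate are weak-field ligands for a first-row metal, so the complex is high-spin. The t₂g³e_g¹ (high-spin) configuration has an unevenly filled e_g set; the Jahn–Teller theorem predicts a tetragonal distortion (typically axial elongation) to lift the degeneracy.
[Hg(H₂O)₆]²⁺: Summing ligand charges against the +2 overall charge gives an oxidation state of +2 for mercury. Mercury is a group-12 element; Hg(II) is therefore d¹⁰. The d¹⁰ configuration leaves the e_g set evenly filled (or empty) — no strong Jahn–Teller driving force.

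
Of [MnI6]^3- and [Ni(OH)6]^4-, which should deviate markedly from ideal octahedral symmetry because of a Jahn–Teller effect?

[MnI6]^3-

[MnI6]^3-: Ligand charges: each iodide is −1. With an overall charge of −3 the manganese centre must be in the +3 oxidation state. Manganese is a group-7 element; Mn(III) is therefore d⁴. Iodide is a weak-field ligand for a first-row metal, so the complex is high-spin. The t₂g³e_g¹ (high-spin) configuration has an unevenly filled e_g set; the Jahn–Teller theorem predicts a tetragonal distortion (typically axial elongation) to lift the degeneracy.
[Ni(OH)6]^4-: Each hydroxide is −1; balancing the −4 overall charge requires Ni(II). Ni sits in group 10, so the d-electron count is 10 − 2 = 8. The d⁸ configuration leaves the e_g set evenly filled (or empty) — no strong Jahn–Teller driving force.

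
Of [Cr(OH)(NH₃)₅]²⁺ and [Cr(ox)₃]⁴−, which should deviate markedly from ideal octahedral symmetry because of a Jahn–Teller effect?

[Cr(ox)₃]⁴−

[Cr(OH)(NH₃)₅]²⁺: Summing ligand charges against the +2 overall charge gives an oxidation state of +3 for chromium. Chromium is a group-6 element; Cr(III) is therefore d³. The d³ configuration leaves the e_g set evenly filled (or empty) — no strong Jahn–Teller driving force.
[Cr(ox)₃]⁴−: Ligand charges: each oxalate is −2. With an overall charge of −4 the chromium centre must be in the +2 oxidation state. Group 6 minus oxidation state 2 gives a d⁴ configuration. Oxalate is a weak-field ligand for a first-row metal, so the complex is high-spin. The t₂g³e_g¹ (high-spin) configuration has an unevenly filled e_g set; the Jahn–Teller theorem predicts a tetragonal distortion (typically axial elongation) to lift the degeneracy.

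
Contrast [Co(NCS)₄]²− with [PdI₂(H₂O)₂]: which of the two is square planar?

[PdI₂(H₂O)₂]

For [Co(NCS)₄]²−: Summing ligand charges against the −2 overall charge gives an oxidation state of +2 for cobalt. Cobalt is a group-9 element; Co(II) is therefore d⁷. For a high-spin 3d d⁷ ion with weak-field ligands the small Δₜ gives little square-planar CFSE advantage, so four ligands adopt the sterically favoured tetrahedral geometry. → tetrahedral.
For [PdI₂(H₂O)₂]: Summing ligand charges against the 0 overall charge gives an oxidation state of +2 for palladium. Pd sits in group 10, so the d-electron count is 10 − 2 = 8. A 4d d⁸ ion has a large crystal-field splitting; square planar leaves the high-energy d_{x²−y²} orbital empty and maximises CFSE. → square planar.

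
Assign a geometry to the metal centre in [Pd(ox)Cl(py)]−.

Each oxalate is −2; each chloride is −1; pyridine is neutral; balancing the −1 overall charge requires Pd(II).
Palladium is a group-10 element; Pd(II) is therefore d⁸.
Counting donor atoms: 1×oxalate (bidentate) → 2 donors; 1×chloride (monodentate) → 1 donor; 1×pyridine (monodentate) → 1 donor. Coordination number = 4.
A 4d d⁸ ion has a large crystal-field splitting; square planar leaves the high-energy d_{x²−y²} orbital empty and maximises CFSE.

square planar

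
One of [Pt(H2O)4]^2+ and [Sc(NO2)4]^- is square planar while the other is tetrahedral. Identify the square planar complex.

For [Pt(H2O)4]^2+: Ligand charges: water is neutral. With an overall charge of +2 the platinum centre must be in the +2 oxidation state. Pt sits in group 10, so the d-electron count is 10 − 2 = 8. A 5d d⁸ ion has a large crystal-field splitting; square planar leaves the high-energy d_{x²−y²} orbital empty and maximises CFSE. → square planar.
For [Sc(NO2)4]^-: Ligand charges: each nitro (N-bound nitrite) is −1. With an overall charge of −1 the scandium centre must be in the +3 oxidation state. Scandium is a group-3 element; Sc(III) is therefore d⁰. A d⁰ ion has no crystal-field stabilisation preference between square planar and tetrahedral, so four ligands adopt the sterically favoured tetrahedral geometry. → tetrahedral.

[Pt(H2O)4]^2+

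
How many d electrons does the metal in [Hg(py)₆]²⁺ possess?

Pyridine is neutral; balancing the +2 overall charge requires Hg(II).
Group 12 minus oxidation state 2 gives a d¹⁰ configuration.

d10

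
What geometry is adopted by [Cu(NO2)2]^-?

linear

Summing ligand charges against the −1 overall charge gives an oxidation state of +1 for copper.
Copper is a group-11 element; Cu(I) is therefore d¹⁰.
With 2 monodentate ligands the coordination number is 2.
A d¹⁰ ion with only two ligands adopts a linear arrangement (sp hybridisation; no CFSE preference).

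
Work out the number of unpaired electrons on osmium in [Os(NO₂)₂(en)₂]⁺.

Ligand charges: each nitro (N-bound nitrite) is −1; ethylenediamine is neutral. With an overall charge of +1 the osmium centre must be in the +3 oxidation state.
Os sits in group 8, so the d-electron count is 8 − 3 = 5.
Counting donor atoms: 2×nitro (N-bound nitrite) (monodentate) → 2 donors; 2×ethylenediamine (bidentate) → 4 donors. Coordination number = 6.
The spin state decides the count: a 5d ion has a large Δₒ and is invariably low-spin.
An octahedral low-spin d⁵ ion is t₂g⁵e_g⁰, giving 1 unpaired electron.

1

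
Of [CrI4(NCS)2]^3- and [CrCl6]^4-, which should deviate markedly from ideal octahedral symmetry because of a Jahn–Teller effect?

[CrCl6]^4-

[CrI4(NCS)2]^3-: Ligand charges: each iodide is −1; each isothiocyanate is −1. With an overall charge of −3 the chromium centre must be in the +3 oxidation state. Group 6 minus oxidation state 3 gives a d³ configuration. The d³ configuration leaves the e_g set evenly filled (or empty) — no strong Jahn–Teller driving force.
[CrCl6]^4-: Each chloride is −1; balancing the −4 overall charge requires Cr(II). Chromium is a group-6 element; Cr(II) is therefore d⁴. Chloride is a weak-field ligand for a first-row metal, so the complex is high-spin. The t₂g³e_g¹ (high-spin) configuration has an unevenly filled e_g set; the Jahn–Teller theorem predicts a tetragonal distortion (typically axial elongation) to lift the degeneracy.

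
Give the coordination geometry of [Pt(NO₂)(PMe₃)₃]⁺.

Summing ligand charges against the +1 overall charge gives an oxidation state of +2 for platinum.
Group 10 minus oxidation state 2 gives a d⁸ configuration.
Coordination number: 4.
A 5d d⁸ ion has a large crystal-field splitting; square planar leaves the high-energy d_{x²−y²} orbital empty and maximises CFSE.

square planar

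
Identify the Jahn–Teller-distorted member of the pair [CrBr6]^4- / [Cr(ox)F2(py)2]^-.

[CrBr6]^4-: Ligand charges: each bromide is −1. With an overall charge of −4 the chromium centre must be in the +2 oxidation state. Chromium is a group-6 element; Cr(II) is therefore d⁴. Bromide is a weak-field ligand for a first-row metal, so the complex is high-spin. The t₂g³e_g¹ (high-spin) configuration has an unevenly filled e_g set; the Jahn–Teller theorem predicts a tetragonal distortion (typically axial elongation) to lift the degeneracy.
[Cr(ox)F2(py)2]^-: Each oxalate is −2; each fluoride is −1; pyridine is neutral; balancing the −1 overall charge requires Cr(III). Group 6 minus oxidation state 3 gives a d³ configuration. The d³ configuration leaves the e_g set evenly filled (or empty) — no strong Jahn–Teller driving force.

[CrBr6]^4-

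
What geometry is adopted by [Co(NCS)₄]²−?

tetrahedral

Ligand charges: each isothiocyanate is −1. With an overall charge of −2 the cobalt centre must be in the +2 oxidation state.
Cobalt is a group-9 element; Co(II) is therefore d⁷.
Coordination number: 4.
Isothiocyanate is a weak-field ligand.
For a high-spin 3d d⁷ ion with weak-field ligands the small Δₜ gives little square-planar CFSE advantage, so four ligands adopt the sterically favoured tetrahedral geometry.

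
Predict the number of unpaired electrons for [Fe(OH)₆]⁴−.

4

Each hydroxide is −1; balancing the −4 overall charge requires Fe(II).
Group 8 minus oxidation state 2 gives a d⁶ configuration.
The spin state decides the count: Hydroxide is a weak-field ligand for a first-row metal, so the complex is high-spin.
An octahedral high-spin d⁶ ion is t₂g⁴e_g², giving 4 unpaired electrons.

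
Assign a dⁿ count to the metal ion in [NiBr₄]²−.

Each bromide is −1; balancing the −2 overall charge requires Ni(II).
Nickel is a group-10 element; Ni(II) is therefore d⁸.

d8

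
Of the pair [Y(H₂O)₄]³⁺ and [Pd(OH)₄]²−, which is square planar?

For [Y(H₂O)₄]³⁺: Summing ligand charges against the +3 overall charge gives an oxidation state of +3 for yttrium. Group 3 minus oxidation state 3 gives a d⁰ configuration. A d⁰ ion has no crystal-field stabilisation preference between square planar and tetrahedral, so four ligands adopt the sterically favoured tetrahedral geometry. → tetrahedral.
For [Pd(OH)₄]²−: Each hydroxide is −1; balancing the −2 overall charge requires Pd(II). Group 10 minus oxidation state 2 gives a d⁸ configuration. A 4d d⁸ ion has a large crystal-field splitting; square planar leaves the high-energy d_{x²−y²} orbital empty and maximises CFSE. → square planar.

[Pd(OH)₄]²−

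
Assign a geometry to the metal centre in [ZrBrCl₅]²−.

Each bromide is −1; each chloride is −1; balancing the −2 overall charge requires Zr(IV).
Zirconium is a group-4 element; Zr(IV) is therefore d⁰.
Coordination number: 6.
Six donors around a single metal centre give an octahedral coordination sphere.

octahedral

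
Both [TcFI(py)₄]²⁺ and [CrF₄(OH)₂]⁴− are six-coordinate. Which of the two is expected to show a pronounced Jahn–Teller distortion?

[CrF₄(OH)₂]⁴−

[TcFI(py)₄]²⁺: Each fluoride is −1; each iodide is −1; pyridine is neutral; balancing the +2 overall charge requires Tc(IV). Tc sits in group 7, so the d-electron count is 7 − 4 = 3. The d³ configuration leaves the e_g set evenly filled (or empty) — no strong Jahn–Teller driving force.
[CrF₄(OH)₂]⁴−: Summing ligand charges against the −4 overall charge gives an oxidation state of +2 for chromium. Cr sits in group 6, so the d-electron count is 6 − 2 = 4. Fluoride and hydroxide are weak-field ligands for a first-row metal, so the complex is high-spin. The t₂g³e_g¹ (high-spin) configuration has an unevenly filled e_g set; the Jahn–Teller theorem predicts a tetragonal distortion (typically axial elongation) to lift the degeneracy.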